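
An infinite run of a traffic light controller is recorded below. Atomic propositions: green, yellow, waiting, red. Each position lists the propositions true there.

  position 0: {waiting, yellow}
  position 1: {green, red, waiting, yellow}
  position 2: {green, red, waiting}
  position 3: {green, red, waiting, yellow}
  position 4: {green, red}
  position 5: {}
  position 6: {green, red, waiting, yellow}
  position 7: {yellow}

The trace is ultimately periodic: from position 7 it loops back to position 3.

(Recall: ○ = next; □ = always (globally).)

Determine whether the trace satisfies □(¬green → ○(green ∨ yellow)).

Satisfied

¬green → ○(green ∨ yellow) holds at every position 0..7, and those are all positions ever visited, so □(¬green → ○(green ∨ yellow)) holds.
Positions where ¬green holds: 0, 5, 7.
Check ○(green ∨ yellow) at each: 0→ok, 5→ok, 7→ok.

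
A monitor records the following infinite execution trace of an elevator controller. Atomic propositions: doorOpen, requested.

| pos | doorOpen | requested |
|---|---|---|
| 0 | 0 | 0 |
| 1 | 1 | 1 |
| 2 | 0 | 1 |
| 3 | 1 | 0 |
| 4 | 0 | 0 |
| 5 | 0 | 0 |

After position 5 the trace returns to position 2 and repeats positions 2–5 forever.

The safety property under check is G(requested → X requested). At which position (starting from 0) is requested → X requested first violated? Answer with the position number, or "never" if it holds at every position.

2

Check requested → X requested at each position in order: 0 ✓, 1 ✓.
At position 2 the labels are {requested} and the next position 3 has {doorOpen}, so requested → X requested is false there. This is the first violation.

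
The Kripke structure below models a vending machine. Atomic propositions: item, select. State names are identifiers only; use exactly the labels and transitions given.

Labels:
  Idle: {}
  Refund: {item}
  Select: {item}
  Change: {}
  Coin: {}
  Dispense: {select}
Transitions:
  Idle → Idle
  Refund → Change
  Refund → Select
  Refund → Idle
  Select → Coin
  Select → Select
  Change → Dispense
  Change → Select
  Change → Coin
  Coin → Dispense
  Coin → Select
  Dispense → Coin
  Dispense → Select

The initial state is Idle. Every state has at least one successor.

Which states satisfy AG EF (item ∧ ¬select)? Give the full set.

States satisfying EF (item ∧ ¬select): {Refund, Select, Change, Coin, Dispense}.
States satisfying AG EF (item ∧ ¬select): {Select, Change, Coin, Dispense}.

{Select, Change, Coin, Dispense}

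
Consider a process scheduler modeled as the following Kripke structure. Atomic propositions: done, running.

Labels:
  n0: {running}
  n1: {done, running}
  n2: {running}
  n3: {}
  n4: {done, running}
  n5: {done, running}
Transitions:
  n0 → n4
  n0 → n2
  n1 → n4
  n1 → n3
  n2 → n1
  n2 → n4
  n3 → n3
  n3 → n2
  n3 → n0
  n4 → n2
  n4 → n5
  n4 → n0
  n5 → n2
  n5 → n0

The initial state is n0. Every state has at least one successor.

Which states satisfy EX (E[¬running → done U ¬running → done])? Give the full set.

States satisfying E[¬running → done U ¬running → done]: {n0, n1, n2, n4, n5}.
States satisfying EX (E[¬running → done U ¬running → done]): {n0, n1, n2, n3, n4, n5}.

{n0, n1, n2, n3, n4, n5}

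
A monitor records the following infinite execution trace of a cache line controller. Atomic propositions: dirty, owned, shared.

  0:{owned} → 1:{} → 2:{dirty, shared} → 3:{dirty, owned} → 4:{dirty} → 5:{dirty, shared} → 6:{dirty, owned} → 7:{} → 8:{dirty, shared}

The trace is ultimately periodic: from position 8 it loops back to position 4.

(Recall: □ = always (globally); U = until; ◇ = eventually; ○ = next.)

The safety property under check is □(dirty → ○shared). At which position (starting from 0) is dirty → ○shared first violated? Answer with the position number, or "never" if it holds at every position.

Check dirty → ○shared at each position in order: 0 ✓, 1 ✓.
At position 2 the labels are {dirty, shared} and the next position 3 has {dirty, owned}, so dirty → ○shared is false there. This is the first violation.

2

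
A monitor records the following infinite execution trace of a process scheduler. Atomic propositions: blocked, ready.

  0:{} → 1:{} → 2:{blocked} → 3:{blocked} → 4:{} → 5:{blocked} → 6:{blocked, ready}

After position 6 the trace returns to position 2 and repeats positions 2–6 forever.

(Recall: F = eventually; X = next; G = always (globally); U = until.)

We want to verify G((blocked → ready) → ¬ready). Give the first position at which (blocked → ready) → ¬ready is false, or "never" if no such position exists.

6

Check (blocked → ready) → ¬ready at each position in order: 0 ✓, 1 ✓, 2 ✓, 3 ✓, 4 ✓, 5 ✓.
At position 6 the labels are {blocked, ready}, so (blocked → ready) → ¬ready is false there. This is the first violation.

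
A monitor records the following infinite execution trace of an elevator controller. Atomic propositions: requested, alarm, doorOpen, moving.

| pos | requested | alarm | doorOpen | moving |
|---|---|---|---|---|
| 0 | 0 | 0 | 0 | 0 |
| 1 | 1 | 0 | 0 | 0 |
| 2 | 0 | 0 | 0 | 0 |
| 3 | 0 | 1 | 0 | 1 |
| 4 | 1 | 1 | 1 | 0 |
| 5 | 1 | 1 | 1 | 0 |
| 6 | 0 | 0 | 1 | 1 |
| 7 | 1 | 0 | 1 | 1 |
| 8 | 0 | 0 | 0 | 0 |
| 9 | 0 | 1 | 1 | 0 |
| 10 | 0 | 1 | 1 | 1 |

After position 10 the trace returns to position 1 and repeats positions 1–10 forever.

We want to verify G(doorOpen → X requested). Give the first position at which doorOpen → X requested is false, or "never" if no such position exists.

5

Check doorOpen → X requested at each position in order: 0 ✓, 1 ✓, 2 ✓, 3 ✓, 4 ✓.
At position 5 the labels are {alarm, doorOpen, requested} and the next position 6 has {doorOpen, moving}, so doorOpen → X requested is false there. This is the first violation.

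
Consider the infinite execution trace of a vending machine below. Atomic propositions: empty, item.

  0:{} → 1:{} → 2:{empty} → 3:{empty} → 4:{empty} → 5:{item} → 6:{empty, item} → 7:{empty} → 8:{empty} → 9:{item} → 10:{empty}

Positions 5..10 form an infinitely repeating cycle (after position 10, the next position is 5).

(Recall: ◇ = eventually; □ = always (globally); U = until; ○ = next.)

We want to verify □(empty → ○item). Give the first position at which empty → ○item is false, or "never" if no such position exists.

2

Check empty → ○item at each position in order: 0 ✓, 1 ✓.
At position 2 the labels are {empty} and the next position 3 has {empty}, so empty → ○item is false there. This is the first violation.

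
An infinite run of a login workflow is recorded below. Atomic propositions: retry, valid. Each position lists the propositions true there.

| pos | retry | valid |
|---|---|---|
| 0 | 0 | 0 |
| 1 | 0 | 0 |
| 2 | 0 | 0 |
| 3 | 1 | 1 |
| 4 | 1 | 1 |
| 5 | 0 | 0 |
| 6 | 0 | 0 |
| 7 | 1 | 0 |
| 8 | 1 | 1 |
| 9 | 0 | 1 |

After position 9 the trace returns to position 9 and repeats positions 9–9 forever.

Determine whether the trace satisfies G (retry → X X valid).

retry → X X valid must hold at every position from 0 onward. It fails at position 3, so G (retry → X X valid) is false.
Positions where retry holds: 3, 4, 7, 8.
Check X X valid at each: 3→fails, 4→fails, 7→ok, 8→ok.

No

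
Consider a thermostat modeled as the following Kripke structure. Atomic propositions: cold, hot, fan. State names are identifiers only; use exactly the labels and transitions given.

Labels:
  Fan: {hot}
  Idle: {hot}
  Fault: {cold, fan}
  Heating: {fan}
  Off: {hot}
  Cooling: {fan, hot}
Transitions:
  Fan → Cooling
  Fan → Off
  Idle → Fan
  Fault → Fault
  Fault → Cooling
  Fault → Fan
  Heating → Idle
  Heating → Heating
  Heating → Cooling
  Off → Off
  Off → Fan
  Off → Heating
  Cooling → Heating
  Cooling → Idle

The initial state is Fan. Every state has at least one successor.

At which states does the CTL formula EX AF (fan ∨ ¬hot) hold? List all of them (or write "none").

States satisfying AF (fan ∨ ¬hot): {Fault, Heating, Cooling}.
States satisfying EX AF (fan ∨ ¬hot): {Fan, Fault, Heating, Off, Cooling}.

{Fan, Fault, Heating, Off, Cooling}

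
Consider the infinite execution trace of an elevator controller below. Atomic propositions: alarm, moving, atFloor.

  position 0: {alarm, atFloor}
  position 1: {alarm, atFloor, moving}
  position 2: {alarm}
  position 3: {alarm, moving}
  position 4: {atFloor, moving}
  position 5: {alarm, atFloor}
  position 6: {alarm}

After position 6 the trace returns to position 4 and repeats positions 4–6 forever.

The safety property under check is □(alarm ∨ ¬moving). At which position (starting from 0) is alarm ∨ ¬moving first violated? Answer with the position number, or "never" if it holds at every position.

4

Check alarm ∨ ¬moving at each position in order: 0 ✓, 1 ✓, 2 ✓, 3 ✓.
At position 4 the labels are {atFloor, moving}, so alarm ∨ ¬moving is false there. This is the first violation.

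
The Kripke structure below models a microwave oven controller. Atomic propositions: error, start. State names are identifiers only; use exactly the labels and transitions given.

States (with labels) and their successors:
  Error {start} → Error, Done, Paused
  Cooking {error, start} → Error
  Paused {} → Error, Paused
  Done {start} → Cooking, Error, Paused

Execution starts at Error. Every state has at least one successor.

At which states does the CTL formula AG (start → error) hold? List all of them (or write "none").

States satisfying start → error: {Cooking, Paused}.
States satisfying AG (start → error): ∅.

none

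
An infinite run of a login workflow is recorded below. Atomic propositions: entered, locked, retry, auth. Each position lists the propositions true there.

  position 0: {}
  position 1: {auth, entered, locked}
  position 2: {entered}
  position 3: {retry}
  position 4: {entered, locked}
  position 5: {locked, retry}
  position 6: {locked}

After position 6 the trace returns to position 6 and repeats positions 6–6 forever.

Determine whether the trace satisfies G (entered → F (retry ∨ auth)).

entered → F (retry ∨ auth) holds at every position 0..6, and those are all positions ever visited, so G (entered → F (retry ∨ auth)) holds.
Positions where entered holds: 1, 2, 4.
Check F (retry ∨ auth) at each: 1→ok, 2→ok, 4→ok.

Yes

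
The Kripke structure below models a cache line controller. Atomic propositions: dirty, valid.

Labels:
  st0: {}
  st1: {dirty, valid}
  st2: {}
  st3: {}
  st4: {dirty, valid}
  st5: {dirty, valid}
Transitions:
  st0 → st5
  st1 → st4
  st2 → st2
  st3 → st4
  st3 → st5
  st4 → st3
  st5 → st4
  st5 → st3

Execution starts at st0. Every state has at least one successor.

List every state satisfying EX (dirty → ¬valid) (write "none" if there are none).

States satisfying dirty → ¬valid: {st0, st2, st3}.
States satisfying EX (dirty → ¬valid): {st2, st4, st5}.

{st2, st4, st5}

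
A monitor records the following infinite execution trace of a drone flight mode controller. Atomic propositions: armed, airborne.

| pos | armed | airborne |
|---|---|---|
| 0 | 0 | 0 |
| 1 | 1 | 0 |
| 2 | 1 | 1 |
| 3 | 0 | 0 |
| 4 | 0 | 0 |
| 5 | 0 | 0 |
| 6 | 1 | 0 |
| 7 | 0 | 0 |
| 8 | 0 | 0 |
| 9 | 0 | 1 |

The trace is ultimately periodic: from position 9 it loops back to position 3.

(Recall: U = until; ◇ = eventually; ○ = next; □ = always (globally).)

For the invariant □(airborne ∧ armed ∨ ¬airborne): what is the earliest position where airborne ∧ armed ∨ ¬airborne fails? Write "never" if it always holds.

9

Check airborne ∧ armed ∨ ¬airborne at each position in order: 0 ✓, 1 ✓, 2 ✓, 3 ✓, 4 ✓, 5 ✓, 6 ✓, 7 ✓, 8 ✓.
At position 9 the labels are {airborne}, so airborne ∧ armed ∨ ¬airborne is false there. This is the first violation.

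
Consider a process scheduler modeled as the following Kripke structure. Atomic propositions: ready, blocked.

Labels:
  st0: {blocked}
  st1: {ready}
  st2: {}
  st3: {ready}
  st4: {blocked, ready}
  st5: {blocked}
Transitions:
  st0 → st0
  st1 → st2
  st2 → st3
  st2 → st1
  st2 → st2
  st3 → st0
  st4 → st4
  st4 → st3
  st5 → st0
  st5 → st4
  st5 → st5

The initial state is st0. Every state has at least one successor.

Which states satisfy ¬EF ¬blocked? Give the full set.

States satisfying ¬blocked: {st1, st2, st3}.
States satisfying EF ¬blocked: {st1, st2, st3, st4, st5}.
States satisfying ¬EF ¬blocked: {st0}.

{st0}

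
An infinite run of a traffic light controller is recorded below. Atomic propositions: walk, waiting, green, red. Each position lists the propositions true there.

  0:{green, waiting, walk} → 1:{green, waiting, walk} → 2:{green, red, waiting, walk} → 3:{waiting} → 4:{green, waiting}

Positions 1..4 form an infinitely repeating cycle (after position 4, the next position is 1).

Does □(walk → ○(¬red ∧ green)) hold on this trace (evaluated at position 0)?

Violated

walk → ○(¬red ∧ green) must hold at every position from 0 onward. It fails at position 1, so □(walk → ○(¬red ∧ green)) is false.
Positions where walk holds: 0, 1, 2.
Check ○(¬red ∧ green) at each: 0→ok, 1→fails, 2→fails.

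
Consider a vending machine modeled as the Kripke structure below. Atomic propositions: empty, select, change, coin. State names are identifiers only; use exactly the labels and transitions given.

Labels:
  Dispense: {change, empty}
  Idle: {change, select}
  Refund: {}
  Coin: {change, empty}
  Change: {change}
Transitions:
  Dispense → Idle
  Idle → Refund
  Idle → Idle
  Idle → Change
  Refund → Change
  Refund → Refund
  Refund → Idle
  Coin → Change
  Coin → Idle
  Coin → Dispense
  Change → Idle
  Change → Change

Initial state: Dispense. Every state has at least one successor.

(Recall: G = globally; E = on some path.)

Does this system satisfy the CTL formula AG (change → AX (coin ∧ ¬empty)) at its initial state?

States satisfying change → AX (coin ∧ ¬empty): {Refund}.
States satisfying AG (change → AX (coin ∧ ¬empty)): ∅.
Change is reachable from Dispense and violates change → AX (coin ∧ ¬empty), so AG fails at Dispense.
Dispense ∉ Sat(AG (change → AX (coin ∧ ¬empty))).

Violated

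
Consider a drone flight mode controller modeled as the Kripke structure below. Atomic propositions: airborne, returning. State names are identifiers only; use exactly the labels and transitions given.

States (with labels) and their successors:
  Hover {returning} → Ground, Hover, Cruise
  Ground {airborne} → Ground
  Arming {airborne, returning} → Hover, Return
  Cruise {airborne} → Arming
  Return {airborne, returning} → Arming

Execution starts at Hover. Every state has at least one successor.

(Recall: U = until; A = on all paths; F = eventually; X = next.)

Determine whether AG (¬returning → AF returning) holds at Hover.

States satisfying ¬returning → AF returning: {Hover, Arming, Cruise, Return}.
States satisfying AG (¬returning → AF returning): ∅.
Ground is reachable from Hover and violates ¬returning → AF returning, so AG fails at Hover.
Hover ∉ Sat(AG (¬returning → AF returning)).

Violated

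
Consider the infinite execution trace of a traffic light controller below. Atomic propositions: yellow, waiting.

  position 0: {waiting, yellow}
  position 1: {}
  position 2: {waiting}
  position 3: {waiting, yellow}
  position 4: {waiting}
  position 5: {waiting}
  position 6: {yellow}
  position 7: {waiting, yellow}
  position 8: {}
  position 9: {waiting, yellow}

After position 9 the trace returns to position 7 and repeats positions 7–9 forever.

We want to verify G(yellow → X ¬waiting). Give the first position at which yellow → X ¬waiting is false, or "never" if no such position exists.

Check yellow → X ¬waiting at each position in order: 0 ✓, 1 ✓, 2 ✓.
At position 3 the labels are {waiting, yellow} and the next position 4 has {waiting}, so yellow → X ¬waiting is false there. This is the first violation.

3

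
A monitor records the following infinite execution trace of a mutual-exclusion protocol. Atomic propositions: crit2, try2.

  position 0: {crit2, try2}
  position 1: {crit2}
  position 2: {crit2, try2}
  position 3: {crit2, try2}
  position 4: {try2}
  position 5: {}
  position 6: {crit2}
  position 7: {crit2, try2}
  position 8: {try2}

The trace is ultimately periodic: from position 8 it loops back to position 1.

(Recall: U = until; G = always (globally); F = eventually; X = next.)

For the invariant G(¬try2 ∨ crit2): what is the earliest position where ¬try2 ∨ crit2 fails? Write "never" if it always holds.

Check ¬try2 ∨ crit2 at each position in order: 0 ✓, 1 ✓, 2 ✓, 3 ✓.
At position 4 the labels are {try2}, so ¬try2 ∨ crit2 is false there. This is the first violation.

4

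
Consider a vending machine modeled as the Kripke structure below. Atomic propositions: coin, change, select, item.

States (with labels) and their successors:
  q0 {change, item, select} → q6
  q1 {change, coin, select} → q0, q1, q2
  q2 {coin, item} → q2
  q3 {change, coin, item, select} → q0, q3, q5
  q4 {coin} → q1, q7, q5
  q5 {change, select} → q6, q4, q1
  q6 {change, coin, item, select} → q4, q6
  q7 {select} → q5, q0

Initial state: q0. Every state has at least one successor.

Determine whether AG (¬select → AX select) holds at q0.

States satisfying ¬select → AX select: {q0, q1, q3, q4, q5, q6, q7}.
States satisfying AG (¬select → AX select): ∅.
q2 is reachable from q0 and violates ¬select → AX select, so AG fails at q0.
q0 ∉ Sat(AG (¬select → AX select)).

Violated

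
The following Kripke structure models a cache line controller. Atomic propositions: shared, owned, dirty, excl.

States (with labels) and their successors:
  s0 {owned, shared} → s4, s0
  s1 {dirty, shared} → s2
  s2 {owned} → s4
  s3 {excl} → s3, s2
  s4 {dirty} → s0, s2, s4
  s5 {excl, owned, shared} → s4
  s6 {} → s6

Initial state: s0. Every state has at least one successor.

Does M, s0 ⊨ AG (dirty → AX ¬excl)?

States satisfying dirty → AX ¬excl: {s0, s1, s2, s3, s4, s5, s6}.
States satisfying AG (dirty → AX ¬excl): {s0, s1, s2, s3, s4, s5, s6}.
Every state reachable from s0 satisfies dirty → AX ¬excl.
s0 ∈ Sat(AG (dirty → AX ¬excl)).

Yes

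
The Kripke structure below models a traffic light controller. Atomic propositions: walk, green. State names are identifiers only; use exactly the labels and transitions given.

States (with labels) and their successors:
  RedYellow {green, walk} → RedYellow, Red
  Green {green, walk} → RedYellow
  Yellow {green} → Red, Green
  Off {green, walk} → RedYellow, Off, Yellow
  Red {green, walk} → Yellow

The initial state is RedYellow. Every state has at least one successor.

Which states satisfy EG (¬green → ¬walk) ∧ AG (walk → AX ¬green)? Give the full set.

none

States satisfying ¬green → ¬walk: {RedYellow, Green, Yellow, Off, Red}.
States satisfying EG (¬green → ¬walk): {RedYellow, Green, Yellow, Off, Red}.
States satisfying walk → AX ¬green: {Yellow}.
States satisfying AG (walk → AX ¬green): ∅.
States satisfying EG (¬green → ¬walk) ∧ AG (walk → AX ¬green): ∅.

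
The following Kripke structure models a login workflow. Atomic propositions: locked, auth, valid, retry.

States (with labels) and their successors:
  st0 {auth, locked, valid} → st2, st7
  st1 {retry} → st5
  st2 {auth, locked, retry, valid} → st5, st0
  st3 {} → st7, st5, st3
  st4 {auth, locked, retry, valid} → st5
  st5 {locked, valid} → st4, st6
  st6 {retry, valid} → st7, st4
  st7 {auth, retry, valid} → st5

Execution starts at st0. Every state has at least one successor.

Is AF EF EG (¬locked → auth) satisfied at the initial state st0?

States satisfying EF EG (¬locked → auth): {st0, st1, st2, st3, st4, st5, st6, st7}.
States satisfying AF EF EG (¬locked → auth): {st0, st1, st2, st3, st4, st5, st6, st7}.
st0 ∈ Sat(AF EF EG (¬locked → auth)).

Satisfied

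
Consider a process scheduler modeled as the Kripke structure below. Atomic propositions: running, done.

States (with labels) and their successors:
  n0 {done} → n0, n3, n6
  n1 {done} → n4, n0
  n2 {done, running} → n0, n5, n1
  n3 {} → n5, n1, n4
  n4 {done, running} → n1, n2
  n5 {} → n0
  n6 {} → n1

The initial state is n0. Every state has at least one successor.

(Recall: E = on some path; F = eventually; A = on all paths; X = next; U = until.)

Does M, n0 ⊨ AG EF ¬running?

States satisfying EF ¬running: {n0, n1, n2, n3, n4, n5, n6}.
States satisfying AG EF ¬running: {n0, n1, n2, n3, n4, n5, n6}.
Every state reachable from n0 satisfies EF ¬running.
n0 ∈ Sat(AG EF ¬running).

Yes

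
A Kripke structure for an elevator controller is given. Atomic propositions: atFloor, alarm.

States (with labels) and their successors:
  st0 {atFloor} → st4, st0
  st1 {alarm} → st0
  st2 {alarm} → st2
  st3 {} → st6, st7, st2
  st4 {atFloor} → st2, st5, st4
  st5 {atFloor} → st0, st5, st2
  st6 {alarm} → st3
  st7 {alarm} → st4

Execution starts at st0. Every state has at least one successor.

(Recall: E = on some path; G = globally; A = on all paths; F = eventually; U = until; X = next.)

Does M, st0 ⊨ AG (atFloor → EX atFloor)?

States satisfying atFloor → EX atFloor: {st0, st1, st2, st3, st4, st5, st6, st7}.
States satisfying AG (atFloor → EX atFloor): {st0, st1, st2, st3, st4, st5, st6, st7}.
Every state reachable from st0 satisfies atFloor → EX atFloor.
st0 ∈ Sat(AG (atFloor → EX atFloor)).

Holds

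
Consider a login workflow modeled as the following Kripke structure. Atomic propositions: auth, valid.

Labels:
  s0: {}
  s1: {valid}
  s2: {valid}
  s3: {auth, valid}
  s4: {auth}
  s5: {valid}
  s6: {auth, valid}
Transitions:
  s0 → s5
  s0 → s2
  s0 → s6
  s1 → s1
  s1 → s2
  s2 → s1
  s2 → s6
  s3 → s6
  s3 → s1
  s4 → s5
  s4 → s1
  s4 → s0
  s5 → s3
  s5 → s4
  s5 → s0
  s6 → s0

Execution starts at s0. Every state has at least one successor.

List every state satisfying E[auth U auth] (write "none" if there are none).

{s3, s4, s6}

States satisfying auth: {s3, s4, s6}.
States satisfying E[auth U auth]: {s3, s4, s6}.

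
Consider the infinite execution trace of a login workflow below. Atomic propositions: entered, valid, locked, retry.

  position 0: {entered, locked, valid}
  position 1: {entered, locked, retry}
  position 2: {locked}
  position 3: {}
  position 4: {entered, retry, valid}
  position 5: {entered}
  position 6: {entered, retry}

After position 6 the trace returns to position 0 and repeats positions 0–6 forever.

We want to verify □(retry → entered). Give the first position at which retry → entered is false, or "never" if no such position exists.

retry → entered holds at every position 0..6, and those are all the positions the trace ever visits, so the invariant □(retry → entered) is never violated.

never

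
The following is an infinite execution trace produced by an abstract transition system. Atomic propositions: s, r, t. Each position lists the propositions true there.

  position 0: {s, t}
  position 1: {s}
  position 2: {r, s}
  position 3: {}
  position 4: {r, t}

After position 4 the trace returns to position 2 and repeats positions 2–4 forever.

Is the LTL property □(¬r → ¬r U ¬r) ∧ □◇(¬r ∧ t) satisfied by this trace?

¬r → ¬r U ¬r holds at every position 0..4, and those are all positions ever visited, so □(¬r → ¬r U ¬r) holds.
Positions where ¬r holds: 0, 1, 3.
Check ¬r U ¬r at each: 0→ok, 1→ok, 3→ok.
◇(¬r ∧ t) must hold at every position from 0 onward. It fails at position 1, so □◇(¬r ∧ t) is false.
At position 0: □(¬r → ¬r U ¬r) is true; □◇(¬r ∧ t) is false; so □(¬r → ¬r U ¬r) ∧ □◇(¬r ∧ t) is false.

Does not hold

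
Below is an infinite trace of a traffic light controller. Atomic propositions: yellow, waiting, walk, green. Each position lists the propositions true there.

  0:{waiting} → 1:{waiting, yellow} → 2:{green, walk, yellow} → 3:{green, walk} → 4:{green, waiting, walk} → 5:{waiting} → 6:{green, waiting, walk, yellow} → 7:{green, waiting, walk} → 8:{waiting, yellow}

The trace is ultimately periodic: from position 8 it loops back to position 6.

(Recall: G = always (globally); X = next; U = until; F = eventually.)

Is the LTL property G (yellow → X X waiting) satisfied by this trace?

yellow → X X waiting must hold at every position from 0 onward. It fails at position 1, so G (yellow → X X waiting) is false.
Positions where yellow holds: 1, 2, 6, 8.
Check X X waiting at each: 1→fails, 2→ok, 6→ok, 8→ok.

Does not hold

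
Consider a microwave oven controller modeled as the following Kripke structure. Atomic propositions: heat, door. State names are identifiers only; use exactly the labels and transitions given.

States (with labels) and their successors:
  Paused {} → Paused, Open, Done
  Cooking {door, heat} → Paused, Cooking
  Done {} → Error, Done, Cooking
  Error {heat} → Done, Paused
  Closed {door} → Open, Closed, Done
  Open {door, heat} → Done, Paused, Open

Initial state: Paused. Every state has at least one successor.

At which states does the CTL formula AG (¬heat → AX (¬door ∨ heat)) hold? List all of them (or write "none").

{Paused, Cooking, Done, Error, Open}

States satisfying ¬heat → AX (¬door ∨ heat): {Paused, Cooking, Done, Error, Open}.
States satisfying AG (¬heat → AX (¬door ∨ heat)): {Paused, Cooking, Done, Error, Open}.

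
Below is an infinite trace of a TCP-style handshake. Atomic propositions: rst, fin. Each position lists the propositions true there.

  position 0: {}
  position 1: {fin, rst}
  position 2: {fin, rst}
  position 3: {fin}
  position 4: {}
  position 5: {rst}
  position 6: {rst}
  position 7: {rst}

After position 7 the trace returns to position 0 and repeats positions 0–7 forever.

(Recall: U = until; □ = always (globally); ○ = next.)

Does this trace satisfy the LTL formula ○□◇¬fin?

Satisfied

The position after 0 is 1; □◇¬fin is true there.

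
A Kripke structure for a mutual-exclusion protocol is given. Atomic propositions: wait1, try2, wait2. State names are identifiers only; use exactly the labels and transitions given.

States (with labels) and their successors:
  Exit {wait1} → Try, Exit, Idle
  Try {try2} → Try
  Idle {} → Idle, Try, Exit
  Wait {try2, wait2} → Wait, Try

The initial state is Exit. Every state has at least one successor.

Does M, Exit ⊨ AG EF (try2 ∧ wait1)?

States satisfying EF (try2 ∧ wait1): ∅.
States satisfying AG EF (try2 ∧ wait1): ∅.
Exit is reachable from Exit and violates EF (try2 ∧ wait1), so AG fails at Exit.
Exit ∉ Sat(AG EF (try2 ∧ wait1)).

Does not hold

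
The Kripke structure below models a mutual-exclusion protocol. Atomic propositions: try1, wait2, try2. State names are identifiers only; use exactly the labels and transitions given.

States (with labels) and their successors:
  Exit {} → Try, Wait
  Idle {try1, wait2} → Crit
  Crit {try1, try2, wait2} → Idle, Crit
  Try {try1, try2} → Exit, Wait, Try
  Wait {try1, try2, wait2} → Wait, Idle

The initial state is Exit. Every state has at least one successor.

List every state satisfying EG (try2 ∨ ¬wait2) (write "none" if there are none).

States satisfying try2 ∨ ¬wait2: {Exit, Crit, Try, Wait}.
States satisfying EG (try2 ∨ ¬wait2): {Exit, Crit, Try, Wait}.

{Exit, Crit, Try, Wait}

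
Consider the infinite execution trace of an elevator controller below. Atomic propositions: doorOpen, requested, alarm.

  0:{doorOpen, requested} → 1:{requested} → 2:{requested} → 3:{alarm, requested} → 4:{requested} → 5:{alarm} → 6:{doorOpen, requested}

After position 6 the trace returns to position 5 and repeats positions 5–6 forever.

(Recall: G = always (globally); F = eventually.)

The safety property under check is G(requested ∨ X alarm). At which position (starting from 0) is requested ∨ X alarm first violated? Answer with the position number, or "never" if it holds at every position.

Check requested ∨ X alarm at each position in order: 0 ✓, 1 ✓, 2 ✓, 3 ✓, 4 ✓.
At position 5 the labels are {alarm} and the next position 6 has {doorOpen, requested}, so requested ∨ X alarm is false there. This is the first violation.

5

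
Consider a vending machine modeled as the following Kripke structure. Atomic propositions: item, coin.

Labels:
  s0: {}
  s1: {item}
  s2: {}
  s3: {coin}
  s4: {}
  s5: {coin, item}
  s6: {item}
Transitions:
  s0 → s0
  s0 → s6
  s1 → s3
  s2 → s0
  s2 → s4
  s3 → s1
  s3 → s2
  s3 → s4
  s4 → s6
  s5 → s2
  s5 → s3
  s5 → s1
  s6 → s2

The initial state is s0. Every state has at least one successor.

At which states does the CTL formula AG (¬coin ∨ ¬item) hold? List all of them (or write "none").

{s0, s1, s2, s3, s4, s6}

States satisfying ¬coin ∨ ¬item: {s0, s1, s2, s3, s4, s6}.
States satisfying AG (¬coin ∨ ¬item): {s0, s1, s2, s3, s4, s6}.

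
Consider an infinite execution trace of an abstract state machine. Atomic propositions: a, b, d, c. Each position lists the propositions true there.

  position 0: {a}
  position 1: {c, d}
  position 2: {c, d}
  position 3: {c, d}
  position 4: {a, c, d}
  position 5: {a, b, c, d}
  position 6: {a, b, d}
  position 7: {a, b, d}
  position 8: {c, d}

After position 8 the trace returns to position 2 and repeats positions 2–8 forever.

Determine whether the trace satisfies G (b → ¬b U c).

Does not hold

b → ¬b U c must hold at every position from 0 onward. It fails at position 6, so G (b → ¬b U c) is false.
Positions where b holds: 5, 6, 7.
Check ¬b U c at each: 5→ok, 6→fails, 7→fails.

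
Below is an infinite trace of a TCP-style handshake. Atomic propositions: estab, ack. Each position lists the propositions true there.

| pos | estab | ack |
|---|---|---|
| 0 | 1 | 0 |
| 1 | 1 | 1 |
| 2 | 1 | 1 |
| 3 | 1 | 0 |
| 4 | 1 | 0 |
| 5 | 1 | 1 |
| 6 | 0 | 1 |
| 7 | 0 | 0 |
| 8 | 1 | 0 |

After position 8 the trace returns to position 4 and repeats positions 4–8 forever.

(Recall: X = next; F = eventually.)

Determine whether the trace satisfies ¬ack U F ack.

Walking from position 0: F ack first holds at position 0, and ¬ack holds at every earlier position along the way, so ¬ack U F ack holds.

Holds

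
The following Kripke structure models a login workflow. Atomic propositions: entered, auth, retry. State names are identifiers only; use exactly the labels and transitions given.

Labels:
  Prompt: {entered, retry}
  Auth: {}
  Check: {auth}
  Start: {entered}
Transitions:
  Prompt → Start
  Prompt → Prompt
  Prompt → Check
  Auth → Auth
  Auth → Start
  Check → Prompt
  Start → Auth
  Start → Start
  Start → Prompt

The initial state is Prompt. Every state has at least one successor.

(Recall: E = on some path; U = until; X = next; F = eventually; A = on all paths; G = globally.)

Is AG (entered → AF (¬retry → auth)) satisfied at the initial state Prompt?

Violated

States satisfying entered → AF (¬retry → auth): {Prompt, Auth, Check}.
States satisfying AG (entered → AF (¬retry → auth)): ∅.
Start is reachable from Prompt and violates entered → AF (¬retry → auth), so AG fails at Prompt.
Prompt ∉ Sat(AG (entered → AF (¬retry → auth))).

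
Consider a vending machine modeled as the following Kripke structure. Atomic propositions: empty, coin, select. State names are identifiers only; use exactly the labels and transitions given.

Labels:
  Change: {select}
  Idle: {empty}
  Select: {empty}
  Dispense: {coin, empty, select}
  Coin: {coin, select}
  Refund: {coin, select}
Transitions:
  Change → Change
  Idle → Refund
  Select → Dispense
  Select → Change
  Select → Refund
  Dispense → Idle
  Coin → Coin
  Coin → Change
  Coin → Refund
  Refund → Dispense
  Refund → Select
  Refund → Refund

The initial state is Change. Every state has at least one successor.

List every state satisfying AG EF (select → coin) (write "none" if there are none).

none

States satisfying EF (select → coin): {Idle, Select, Dispense, Coin, Refund}.
States satisfying AG EF (select → coin): ∅.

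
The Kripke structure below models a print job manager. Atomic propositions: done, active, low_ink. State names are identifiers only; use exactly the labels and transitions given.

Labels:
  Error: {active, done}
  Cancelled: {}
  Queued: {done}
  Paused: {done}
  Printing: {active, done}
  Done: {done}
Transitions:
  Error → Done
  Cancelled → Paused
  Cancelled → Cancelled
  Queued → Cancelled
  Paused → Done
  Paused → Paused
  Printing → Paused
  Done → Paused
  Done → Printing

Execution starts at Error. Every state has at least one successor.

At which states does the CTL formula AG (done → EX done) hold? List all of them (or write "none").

States satisfying done → EX done: {Error, Cancelled, Paused, Printing, Done}.
States satisfying AG (done → EX done): {Error, Cancelled, Paused, Printing, Done}.

{Error, Cancelled, Paused, Printing, Done}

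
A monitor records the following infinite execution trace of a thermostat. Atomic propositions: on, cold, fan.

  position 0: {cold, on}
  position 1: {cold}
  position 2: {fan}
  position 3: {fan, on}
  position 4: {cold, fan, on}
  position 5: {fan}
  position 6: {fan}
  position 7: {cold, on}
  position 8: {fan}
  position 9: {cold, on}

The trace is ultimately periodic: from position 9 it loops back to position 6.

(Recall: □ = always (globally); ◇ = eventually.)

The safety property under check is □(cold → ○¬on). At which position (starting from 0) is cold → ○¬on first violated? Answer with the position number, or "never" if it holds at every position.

cold → ○¬on holds at every position 0..9, and those are all the positions the trace ever visits, so the invariant □(cold → ○¬on) is never violated.

never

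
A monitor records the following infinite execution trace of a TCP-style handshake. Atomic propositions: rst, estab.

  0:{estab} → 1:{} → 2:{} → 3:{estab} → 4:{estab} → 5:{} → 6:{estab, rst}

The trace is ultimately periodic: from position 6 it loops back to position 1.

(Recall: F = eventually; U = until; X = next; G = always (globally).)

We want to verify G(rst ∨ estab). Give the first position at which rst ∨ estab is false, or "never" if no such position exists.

Check rst ∨ estab at each position in order: 0 ✓.
At position 1 the labels are {}, so rst ∨ estab is false there. This is the first violation.

1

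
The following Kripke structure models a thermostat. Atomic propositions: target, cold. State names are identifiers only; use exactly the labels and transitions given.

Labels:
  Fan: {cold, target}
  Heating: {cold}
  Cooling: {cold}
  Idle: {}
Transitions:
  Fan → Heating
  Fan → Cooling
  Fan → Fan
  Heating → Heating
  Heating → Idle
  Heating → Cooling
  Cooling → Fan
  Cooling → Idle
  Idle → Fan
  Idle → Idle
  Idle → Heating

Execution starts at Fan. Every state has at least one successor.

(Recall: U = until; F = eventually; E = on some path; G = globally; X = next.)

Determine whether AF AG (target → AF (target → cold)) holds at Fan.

Satisfied

States satisfying AG (target → AF (target → cold)): {Fan, Heating, Cooling, Idle}.
States satisfying AF AG (target → AF (target → cold)): {Fan, Heating, Cooling, Idle}.
Fan ∈ Sat(AF AG (target → AF (target → cold))).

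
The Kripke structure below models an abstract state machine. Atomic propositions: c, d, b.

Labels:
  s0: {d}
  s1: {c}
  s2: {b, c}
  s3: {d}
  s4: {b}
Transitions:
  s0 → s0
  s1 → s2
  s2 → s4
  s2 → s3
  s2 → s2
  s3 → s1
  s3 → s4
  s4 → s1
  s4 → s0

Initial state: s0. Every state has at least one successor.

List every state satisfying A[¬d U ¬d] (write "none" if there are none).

{s1, s2, s4}

States satisfying ¬d: {s1, s2, s4}.
States satisfying A[¬d U ¬d]: {s1, s2, s4}.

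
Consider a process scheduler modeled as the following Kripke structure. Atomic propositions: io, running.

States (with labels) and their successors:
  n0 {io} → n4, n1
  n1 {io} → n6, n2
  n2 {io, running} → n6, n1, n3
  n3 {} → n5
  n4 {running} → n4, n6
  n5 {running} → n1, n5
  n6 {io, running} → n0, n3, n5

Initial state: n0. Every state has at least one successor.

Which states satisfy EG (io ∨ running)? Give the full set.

States satisfying io ∨ running: {n0, n1, n2, n4, n5, n6}.
States satisfying EG (io ∨ running): {n0, n1, n2, n4, n5, n6}.

{n0, n1, n2, n4, n5, n6}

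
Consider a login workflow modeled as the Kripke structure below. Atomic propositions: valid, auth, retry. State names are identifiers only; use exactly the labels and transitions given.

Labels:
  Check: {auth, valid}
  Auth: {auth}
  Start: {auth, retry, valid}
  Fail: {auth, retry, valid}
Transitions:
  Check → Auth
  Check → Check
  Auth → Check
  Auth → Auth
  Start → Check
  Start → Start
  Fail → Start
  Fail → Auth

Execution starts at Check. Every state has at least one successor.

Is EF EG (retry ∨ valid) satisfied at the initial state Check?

Holds

States satisfying EG (retry ∨ valid): {Check, Start, Fail}.
States satisfying EF EG (retry ∨ valid): {Check, Auth, Start, Fail}.
Some path from Check reaches a state where EG (retry ∨ valid) holds.
Check ∈ Sat(EF EG (retry ∨ valid)).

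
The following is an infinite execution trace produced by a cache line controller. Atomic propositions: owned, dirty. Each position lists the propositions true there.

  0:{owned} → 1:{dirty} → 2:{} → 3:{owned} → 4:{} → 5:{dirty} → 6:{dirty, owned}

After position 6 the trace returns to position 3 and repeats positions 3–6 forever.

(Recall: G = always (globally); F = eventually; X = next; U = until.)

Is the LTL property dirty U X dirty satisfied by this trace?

Holds

Walking from position 0: X dirty first holds at position 0, and dirty holds at every earlier position along the way, so dirty U X dirty holds.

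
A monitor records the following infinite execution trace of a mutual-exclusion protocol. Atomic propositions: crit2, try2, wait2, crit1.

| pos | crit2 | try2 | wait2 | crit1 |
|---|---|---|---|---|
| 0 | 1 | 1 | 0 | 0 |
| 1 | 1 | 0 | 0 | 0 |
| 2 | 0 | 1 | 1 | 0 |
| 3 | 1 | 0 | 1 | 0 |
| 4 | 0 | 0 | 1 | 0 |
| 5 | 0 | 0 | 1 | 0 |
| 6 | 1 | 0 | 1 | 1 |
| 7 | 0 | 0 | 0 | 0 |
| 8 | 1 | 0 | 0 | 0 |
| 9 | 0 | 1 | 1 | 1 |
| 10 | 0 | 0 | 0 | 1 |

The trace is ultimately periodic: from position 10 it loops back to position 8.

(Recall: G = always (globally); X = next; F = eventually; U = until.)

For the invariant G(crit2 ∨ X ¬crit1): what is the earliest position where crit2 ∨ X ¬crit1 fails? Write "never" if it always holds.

Check crit2 ∨ X ¬crit1 at each position in order: 0 ✓, 1 ✓, 2 ✓, 3 ✓, 4 ✓.
At position 5 the labels are {wait2} and the next position 6 has {crit1, crit2, wait2}, so crit2 ∨ X ¬crit1 is false there. This is the first violation.

5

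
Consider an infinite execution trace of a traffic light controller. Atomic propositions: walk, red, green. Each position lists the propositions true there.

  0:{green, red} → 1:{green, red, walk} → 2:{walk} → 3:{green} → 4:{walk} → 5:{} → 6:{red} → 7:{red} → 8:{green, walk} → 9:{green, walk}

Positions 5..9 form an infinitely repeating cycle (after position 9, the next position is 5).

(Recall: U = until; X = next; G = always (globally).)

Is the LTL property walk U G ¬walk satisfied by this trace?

Does not hold

Walking from position 0: at position 0, G ¬walk has not yet held and walk fails, so walk U G ¬walk is false.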